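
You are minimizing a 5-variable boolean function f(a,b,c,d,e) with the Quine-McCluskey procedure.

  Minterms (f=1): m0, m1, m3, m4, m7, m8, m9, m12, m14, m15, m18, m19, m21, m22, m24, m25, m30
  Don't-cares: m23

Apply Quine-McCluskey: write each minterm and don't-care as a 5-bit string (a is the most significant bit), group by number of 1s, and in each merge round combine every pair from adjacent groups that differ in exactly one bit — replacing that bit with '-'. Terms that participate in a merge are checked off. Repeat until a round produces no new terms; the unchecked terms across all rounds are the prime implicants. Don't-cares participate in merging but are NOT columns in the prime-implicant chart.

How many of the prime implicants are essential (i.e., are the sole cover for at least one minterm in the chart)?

4

[col 0] 00000*, 00001*, 00011*, 00100*, 00111*, 01000*, 01001*, 01100*, 01110*, 01111*, 10010*, 10011*, 10101*, 10110*, 10111*, 11000*, 11001*, 11110*
[col 1] -0011*, -0111*, -1000*, -1001*, -1110, 0-000*, 0-001*, 0-100*, 0-111, 00-00*, 00-11*, 000-1, 0000-*, 01-00*, 0100-*, 011-0, 0111-, 1-110, 10-10*, 10-11*, 1001-*, 101-1, 1011-*, 1100-*
[col 2] -0-11, -100-, 0--00, 0-00-, 10-1-
Prime implicants: -0-11, -100-, -1110, 0--00, 0-00-, 0-111, 000-1, 011-0, 0111-, 1-110, 10-1-, 101-1
PI chart (minterm → PIs covering it):
  0 | 0--00,0-00-
  1 | 0-00-,000-1
  3 | -0-11,000-1
  4 | 0--00  (sole → essential)
  7 | -0-11,0-111
  8 | -100-,0--00,0-00-
  9 | -100-,0-00-
  12 | 0--00,011-0
  14 | -1110,011-0,0111-
  15 | 0-111,0111-
  18 | 10-1-  (sole → essential)
  19 | -0-11,10-1-
  21 | 101-1  (sole → essential)
  22 | 1-110,10-1-
  24 | -100-  (sole → essential)
  25 | -100-  (sole → essential)
  30 | -1110,1-110
Essential prime implicants: -100-, 0--00, 10-1-, 101-1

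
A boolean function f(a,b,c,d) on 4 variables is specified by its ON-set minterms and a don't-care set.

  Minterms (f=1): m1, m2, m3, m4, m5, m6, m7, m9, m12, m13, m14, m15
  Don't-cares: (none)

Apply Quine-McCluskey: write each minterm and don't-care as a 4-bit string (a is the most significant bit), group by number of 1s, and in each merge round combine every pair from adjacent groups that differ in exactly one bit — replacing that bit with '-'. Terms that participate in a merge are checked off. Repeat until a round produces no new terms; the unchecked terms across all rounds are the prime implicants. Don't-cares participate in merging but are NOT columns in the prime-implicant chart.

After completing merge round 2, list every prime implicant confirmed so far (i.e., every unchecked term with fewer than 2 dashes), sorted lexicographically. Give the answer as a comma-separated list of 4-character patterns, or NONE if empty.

[col 0] 0001*, 0010*, 0011*, 0100*, 0101*, 0110*, 0111*, 1001*, 1100*, 1101*, 1110*, 1111*
[col 1] -001*, -100*, -101*, -110*, -111*, 0-01*, 0-10*, 0-11*, 00-1*, 001-*, 01-0*, 01-1*, 010-*, 011-*, 1-01*, 11-0*, 11-1*, 110-*, 111-*
[col 2] --01, -1-0*, -1-1*, -10-*, -11-*, 0--1, 0-1-, 01--*, 11--*
[col 3] -1--
Prime implicants: --01, -1--, 0--1, 0-1-

NONE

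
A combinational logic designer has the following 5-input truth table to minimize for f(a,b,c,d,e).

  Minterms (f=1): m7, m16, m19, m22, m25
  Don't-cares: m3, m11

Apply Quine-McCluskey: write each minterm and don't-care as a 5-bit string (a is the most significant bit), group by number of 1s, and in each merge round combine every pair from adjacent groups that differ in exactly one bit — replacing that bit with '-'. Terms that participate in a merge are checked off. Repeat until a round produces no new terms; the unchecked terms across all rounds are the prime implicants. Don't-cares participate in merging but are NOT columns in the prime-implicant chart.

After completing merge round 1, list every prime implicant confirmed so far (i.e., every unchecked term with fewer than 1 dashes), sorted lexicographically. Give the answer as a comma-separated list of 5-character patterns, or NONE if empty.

[col 0] 00011*, 00111*, 01011*, 10000, 10011*, 10110, 11001
[col 1] -0011, 0-011, 00-11
Prime implicants: -0011, 0-011, 00-11, 10000, 10110, 11001

10000, 10110, 11001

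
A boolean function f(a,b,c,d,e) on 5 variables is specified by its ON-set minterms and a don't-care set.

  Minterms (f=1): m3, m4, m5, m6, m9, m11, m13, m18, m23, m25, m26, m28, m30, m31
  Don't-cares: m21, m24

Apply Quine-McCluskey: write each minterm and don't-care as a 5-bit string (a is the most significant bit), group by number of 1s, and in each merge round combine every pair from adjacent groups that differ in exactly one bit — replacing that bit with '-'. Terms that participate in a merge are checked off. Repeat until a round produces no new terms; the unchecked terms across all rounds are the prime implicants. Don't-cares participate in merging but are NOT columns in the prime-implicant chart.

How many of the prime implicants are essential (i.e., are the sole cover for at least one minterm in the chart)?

Round 0: 00011✓ 00100✓ 00101✓ 00110✓ 01001✓ 01011✓ 01101✓ 10010✓ 10101✓ 10111✓ 11000✓ 11001✓ 11010✓ 11100✓ 11110✓ 11111✓
Round 1: -0101 -1001 0-011 0-101 001-0 0010- 01-01 010-1 1-010 1-111 101-1 11-00✓ 11-10✓ 110-0✓ 1100- 111-0✓ 1111-
Round 2: 11--0
PIs = {-0101, -1001, 0-011, 0-101, 001-0, 0010-, 01-01, 010-1, 1-010, 1-111, 101-1, 11--0, 1100-, 1111-}
Coverage chart:
  m3: 0-011 ←essential
  m4: 001-0,0010-
  m5: -0101,0-101,0010-
  m6: 001-0 ←essential
  m9: -1001,01-01,010-1
  m11: 0-011,010-1
  m13: 0-101,01-01
  m18: 1-010 ←essential
  m23: 1-111,101-1
  m25: -1001,1100-
  m26: 1-010,11--0
  m28: 11--0 ←essential
  m30: 11--0,1111-
  m31: 1-111,1111-
Essential: 0-011, 001-0, 1-010, 11--0

4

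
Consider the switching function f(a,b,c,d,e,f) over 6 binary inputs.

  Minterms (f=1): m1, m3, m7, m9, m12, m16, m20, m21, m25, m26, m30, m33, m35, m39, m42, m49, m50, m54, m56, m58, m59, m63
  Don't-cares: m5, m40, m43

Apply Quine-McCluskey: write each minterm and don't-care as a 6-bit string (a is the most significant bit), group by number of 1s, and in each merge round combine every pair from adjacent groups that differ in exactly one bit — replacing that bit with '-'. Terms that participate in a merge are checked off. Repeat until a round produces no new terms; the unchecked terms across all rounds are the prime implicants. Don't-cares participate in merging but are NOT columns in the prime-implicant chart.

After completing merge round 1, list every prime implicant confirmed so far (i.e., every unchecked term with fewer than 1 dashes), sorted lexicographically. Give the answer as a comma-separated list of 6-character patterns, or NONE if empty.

001100

size-2^0 implicants → 000001(✓)  000011(✓)  000101(✓)  000111(✓)  001001(✓)  001100  010000(✓)  010100(✓)  010101(✓)  011001(✓)  011010(✓)  011110(✓)  100001(✓)  100011(✓)  100111(✓)  101000(✓)  101010(✓)  101011(✓)  110001(✓)  110010(✓)  110110(✓)  111000(✓)  111010(✓)  111011(✓)  111111(✓)
size-2^1 implicants → -00001(✓)  -00011(✓)  -00111(✓)  -11010  0-0101  0-1001  00-001  000-01(✓)  000-11(✓)  0000-1(✓)  0001-1(✓)  010-00  01010-  011-10  1-0001  1-1000(✓)  1-1010(✓)  1-1011(✓)  10-011  100-11(✓)  1000-1(✓)  1010-0(✓)  10101-(✓)  11-010  110-10  111-11  1110-0(✓)  11101-(✓)
size-2^2 implicants → -00-11  -000-1  000--1  1-10-0  1-101-
Unchecked terms (primes): -00-11, -000-1, -11010, 0-0101, 0-1001, 00-001, 000--1, 001100, 010-00, 01010-, 011-10, 1-0001, 1-10-0, 1-101-, 10-011, 11-010, 110-10, 111-11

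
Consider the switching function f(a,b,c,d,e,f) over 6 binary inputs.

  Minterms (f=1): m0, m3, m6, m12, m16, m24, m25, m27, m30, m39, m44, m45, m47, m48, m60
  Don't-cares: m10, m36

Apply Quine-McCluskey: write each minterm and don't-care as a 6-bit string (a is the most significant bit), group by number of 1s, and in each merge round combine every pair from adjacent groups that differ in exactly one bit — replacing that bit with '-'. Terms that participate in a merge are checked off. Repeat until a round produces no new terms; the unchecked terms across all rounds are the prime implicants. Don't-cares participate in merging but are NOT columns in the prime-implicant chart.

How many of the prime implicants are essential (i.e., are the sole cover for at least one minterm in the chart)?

9

Round 0: 000000✓ 000011 000110 001010 001100✓ 010000✓ 011000✓ 011001✓ 011011✓ 011110 100100✓ 100111✓ 101100✓ 101101✓ 101111✓ 110000✓ 111100✓
Round 1: -01100 -10000 0-0000 01-000 0110-1 01100- 1-1100 10-100 10-111 1011-1 10110-
PIs = {-01100, -10000, 0-0000, 000011, 000110, 001010, 01-000, 0110-1, 01100-, 011110, 1-1100, 10-100, 10-111, 1011-1, 10110-}
Coverage chart:
  m0: 0-0000 ←essential
  m3: 000011 ←essential
  m6: 000110 ←essential
  m12: -01100 ←essential
  m16: -10000,0-0000,01-000
  m24: 01-000,01100-
  m25: 0110-1,01100-
  m27: 0110-1 ←essential
  m30: 011110 ←essential
  m39: 10-111 ←essential
  m44: -01100,1-1100,10-100,10110-
  m45: 1011-1,10110-
  m47: 10-111,1011-1
  m48: -10000 ←essential
  m60: 1-1100 ←essential
Essential: -01100, -10000, 0-0000, 000011, 000110, 0110-1, 011110, 1-1100, 10-111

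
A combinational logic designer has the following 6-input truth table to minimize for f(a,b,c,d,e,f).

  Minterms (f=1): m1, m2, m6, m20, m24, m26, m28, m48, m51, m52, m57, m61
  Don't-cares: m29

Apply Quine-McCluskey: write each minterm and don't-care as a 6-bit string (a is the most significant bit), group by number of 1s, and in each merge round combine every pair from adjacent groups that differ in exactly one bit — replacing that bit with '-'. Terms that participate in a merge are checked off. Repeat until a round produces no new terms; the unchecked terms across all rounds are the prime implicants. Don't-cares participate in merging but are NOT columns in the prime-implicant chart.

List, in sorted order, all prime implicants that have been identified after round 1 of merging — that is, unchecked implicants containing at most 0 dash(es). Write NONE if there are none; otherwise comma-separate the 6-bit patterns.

[col 0] 000001, 000010*, 000110*, 010100*, 011000*, 011010*, 011100*, 011101*, 110000*, 110011, 110100*, 111001*, 111101*
[col 1] -10100, -11101, 000-10, 01-100, 011-00, 0110-0, 01110-, 110-00, 111-01
Prime implicants: -10100, -11101, 000-10, 000001, 01-100, 011-00, 0110-0, 01110-, 110-00, 110011, 111-01

000001, 110011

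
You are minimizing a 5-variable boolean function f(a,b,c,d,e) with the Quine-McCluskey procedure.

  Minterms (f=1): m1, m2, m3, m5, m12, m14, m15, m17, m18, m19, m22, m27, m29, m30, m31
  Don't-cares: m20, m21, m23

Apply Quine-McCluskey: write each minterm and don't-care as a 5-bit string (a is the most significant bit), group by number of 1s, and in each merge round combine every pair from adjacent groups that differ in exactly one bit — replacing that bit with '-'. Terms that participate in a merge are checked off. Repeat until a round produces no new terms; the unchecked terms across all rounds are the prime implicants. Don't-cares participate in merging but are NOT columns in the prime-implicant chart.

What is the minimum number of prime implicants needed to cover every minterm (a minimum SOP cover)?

Round 0: 00001✓ 00010✓ 00011✓ 00101✓ 01100✓ 01110✓ 01111✓ 10001✓ 10010✓ 10011✓ 10100✓ 10101✓ 10110✓ 10111✓ 11011✓ 11101✓ 11110✓ 11111✓
Round 1: -0001✓ -0010✓ -0011✓ -0101✓ -1110✓ -1111✓ 00-01✓ 000-1✓ 0001-✓ 011-0 0111-✓ 1-011✓ 1-101✓ 1-110✓ 1-111✓ 10-01✓ 10-10✓ 10-11✓ 100-1✓ 1001-✓ 101-0✓ 101-1✓ 1010-✓ 1011-✓ 11-11✓ 111-1✓ 1111-✓
Round 2: -0-01 -00-1 -001- -111- 1--11 1-1-1 1-11- 10--1 10-1- 101--
PIs = {-0-01, -00-1, -001-, -111-, 011-0, 1--11, 1-1-1, 1-11-, 10--1, 10-1-, 101--}
Coverage chart:
  m1: -0-01,-00-1
  m2: -001- ←essential
  m3: -00-1,-001-
  m5: -0-01 ←essential
  m12: 011-0 ←essential
  m14: -111-,011-0
  m15: -111- ←essential
  m17: -0-01,-00-1,10--1
  m18: -001-,10-1-
  m19: -00-1,-001-,1--11,10--1,10-1-
  m22: 1-11-,10-1-,101--
  m27: 1--11 ←essential
  m29: 1-1-1 ←essential
  m30: -111-,1-11-
  m31: -111-,1--11,1-1-1,1-11-
Essential: -0-01, -001-, -111-, 011-0, 1--11, 1-1-1
Petrick residual → 1-11-
Min cover (7 terms): b'd'e + b'c'd + bcd + a'bce' + ade + ace + acd

7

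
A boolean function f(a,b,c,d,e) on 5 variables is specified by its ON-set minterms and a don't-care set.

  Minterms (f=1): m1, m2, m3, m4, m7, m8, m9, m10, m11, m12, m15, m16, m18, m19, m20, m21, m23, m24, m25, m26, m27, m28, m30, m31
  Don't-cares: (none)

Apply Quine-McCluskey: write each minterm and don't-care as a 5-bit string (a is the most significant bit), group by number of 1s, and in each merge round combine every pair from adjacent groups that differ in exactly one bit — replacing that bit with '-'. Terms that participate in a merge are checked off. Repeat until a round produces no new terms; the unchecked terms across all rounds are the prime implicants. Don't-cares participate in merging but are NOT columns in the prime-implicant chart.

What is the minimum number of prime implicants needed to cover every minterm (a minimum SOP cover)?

Round 0: 00001✓ 00010✓ 00011✓ 00100✓ 00111✓ 01000✓ 01001✓ 01010✓ 01011✓ 01100✓ 01111✓ 10000✓ 10010✓ 10011✓ 10100✓ 10101✓ 10111✓ 11000✓ 11001✓ 11010✓ 11011✓ 11100✓ 11110✓ 11111✓
Round 1: -0010✓ -0011✓ -0100✓ -0111✓ -1000✓ -1001✓ -1010✓ -1011✓ -1100✓ -1111✓ 0-001✓ 0-010✓ 0-011✓ 0-100✓ 0-111✓ 00-11✓ 000-1✓ 0001-✓ 01-00✓ 01-11✓ 010-0✓ 010-1✓ 0100-✓ 0101-✓ 1-000✓ 1-010✓ 1-011✓ 1-100✓ 1-111✓ 10-00✓ 10-11✓ 100-0✓ 1001-✓ 101-1 1010- 11-00✓ 11-10✓ 11-11✓ 110-0✓ 110-1✓ 1100-✓ 1101-✓ 111-0✓ 1111-✓
Round 2: --010✓ --011✓ --100 --111✓ -0-11✓ -001-✓ -1-00 -1-11✓ -10-0✓ -10-1✓ -100-✓ -101-✓ 0--11✓ 0-0-1 0-01-✓ 010--✓ 1--00 1--11✓ 1-0-0 1-01-✓ 11--0 11-1- 110--✓
Round 3: ---11 --01- -10--
PIs = {---11, --01-, --100, -1-00, -10--, 0-0-1, 1--00, 1-0-0, 101-1, 1010-, 11--0, 11-1-}
Coverage chart:
  m1: 0-0-1 ←essential
  m2: --01- ←essential
  m3: ---11,--01-,0-0-1
  m4: --100 ←essential
  m7: ---11 ←essential
  m8: -1-00,-10--
  m9: -10--,0-0-1
  m10: --01-,-10--
  m11: ---11,--01-,-10--,0-0-1
  m12: --100,-1-00
  m15: ---11 ←essential
  m16: 1--00,1-0-0
  m18: --01-,1-0-0
  m19: ---11,--01-
  m20: --100,1--00,1010-
  m21: 101-1,1010-
  m23: ---11,101-1
  m24: -1-00,-10--,1--00,1-0-0,11--0
  m25: -10-- ←essential
  m26: --01-,-10--,1-0-0,11--0,11-1-
  m27: ---11,--01-,-10--,11-1-
  m28: --100,-1-00,1--00,11--0
  m30: 11--0,11-1-
  m31: ---11,11-1-
Essential: ---11, --01-, --100, -10--, 0-0-1
Petrick residual → 1--00, 101-1, 11--0
Min cover (8 terms): de + c'd + cd'e' + bc' + a'c'e + ad'e' + ab'ce + abe'

8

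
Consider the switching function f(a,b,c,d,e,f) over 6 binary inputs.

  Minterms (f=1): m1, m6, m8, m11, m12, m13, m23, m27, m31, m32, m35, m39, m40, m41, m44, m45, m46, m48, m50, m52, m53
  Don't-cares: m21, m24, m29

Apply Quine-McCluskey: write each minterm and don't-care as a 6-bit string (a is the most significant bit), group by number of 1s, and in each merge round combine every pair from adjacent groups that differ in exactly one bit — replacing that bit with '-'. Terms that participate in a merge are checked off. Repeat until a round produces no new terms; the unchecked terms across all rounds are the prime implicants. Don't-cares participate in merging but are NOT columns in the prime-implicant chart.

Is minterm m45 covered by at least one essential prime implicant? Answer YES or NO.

[col 0] 000001, 000110, 001000*, 001011*, 001100*, 001101*, 010101*, 010111*, 011000*, 011011*, 011101*, 011111*, 100000*, 100011*, 100111*, 101000*, 101001*, 101100*, 101101*, 101110*, 110000*, 110010*, 110100*, 110101*
[col 1] -01000*, -01100*, -01101*, -10101, 0-1000, 0-1011, 0-1101, 001-00*, 00110-*, 01-101*, 01-111*, 0101-1*, 011-11, 0111-1*, 1-0000, 10-000, 100-11, 101-00*, 101-01*, 10100-*, 1011-0, 10110-*, 110-00, 1100-0, 11010-
[col 2] -01-00, -0110-, 01-1-1, 101-0-
Prime implicants: -01-00, -0110-, -10101, 0-1000, 0-1011, 0-1101, 000001, 000110, 01-1-1, 011-11, 1-0000, 10-000, 100-11, 101-0-, 1011-0, 110-00, 1100-0, 11010-
PI chart (minterm → PIs covering it):
  1 | 000001  (sole → essential)
  6 | 000110  (sole → essential)
  8 | -01-00,0-1000
  11 | 0-1011  (sole → essential)
  12 | -01-00,-0110-
  13 | -0110-,0-1101
  23 | 01-1-1  (sole → essential)
  27 | 0-1011,011-11
  31 | 01-1-1,011-11
  32 | 1-0000,10-000
  35 | 100-11  (sole → essential)
  39 | 100-11  (sole → essential)
  40 | -01-00,10-000,101-0-
  41 | 101-0-  (sole → essential)
  44 | -01-00,-0110-,101-0-,1011-0
  45 | -0110-,101-0-
  46 | 1011-0  (sole → essential)
  48 | 1-0000,110-00,1100-0
  50 | 1100-0  (sole → essential)
  52 | 110-00,11010-
  53 | -10101,11010-
Essential prime implicants: 0-1011, 000001, 000110, 01-1-1, 100-11, 101-0-, 1011-0, 1100-0

YES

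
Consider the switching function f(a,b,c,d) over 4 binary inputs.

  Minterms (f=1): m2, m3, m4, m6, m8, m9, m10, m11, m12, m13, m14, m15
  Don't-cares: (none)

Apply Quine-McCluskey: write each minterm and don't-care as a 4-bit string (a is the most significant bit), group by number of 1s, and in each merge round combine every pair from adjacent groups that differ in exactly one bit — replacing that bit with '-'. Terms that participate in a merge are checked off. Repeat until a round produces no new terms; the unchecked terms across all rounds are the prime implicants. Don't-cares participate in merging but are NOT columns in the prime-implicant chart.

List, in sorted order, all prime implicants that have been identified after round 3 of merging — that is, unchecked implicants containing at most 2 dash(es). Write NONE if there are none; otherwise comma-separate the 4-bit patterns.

--10, -01-, -1-0

[col 0] 0010*, 0011*, 0100*, 0110*, 1000*, 1001*, 1010*, 1011*, 1100*, 1101*, 1110*, 1111*
[col 1] -010*, -011*, -100*, -110*, 0-10*, 001-*, 01-0*, 1-00*, 1-01*, 1-10*, 1-11*, 10-0*, 10-1*, 100-*, 101-*, 11-0*, 11-1*, 110-*, 111-*
[col 2] --10, -01-, -1-0, 1--0*, 1--1*, 1-0-*, 1-1-*, 10--*, 11--*
[col 3] 1---
Prime implicants: --10, -01-, -1-0, 1---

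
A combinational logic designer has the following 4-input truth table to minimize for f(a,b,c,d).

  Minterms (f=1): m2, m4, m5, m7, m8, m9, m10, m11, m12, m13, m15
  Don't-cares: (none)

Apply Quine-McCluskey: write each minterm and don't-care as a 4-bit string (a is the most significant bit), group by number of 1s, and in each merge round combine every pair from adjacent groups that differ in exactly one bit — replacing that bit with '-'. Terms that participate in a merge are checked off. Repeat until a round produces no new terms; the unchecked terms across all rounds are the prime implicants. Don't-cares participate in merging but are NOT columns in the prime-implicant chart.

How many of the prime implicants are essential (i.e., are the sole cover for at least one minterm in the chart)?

[col 0] 0010*, 0100*, 0101*, 0111*, 1000*, 1001*, 1010*, 1011*, 1100*, 1101*, 1111*
[col 1] -010, -100*, -101*, -111*, 01-1*, 010-*, 1-00*, 1-01*, 1-11*, 10-0*, 10-1*, 100-*, 101-*, 11-1*, 110-*
[col 2] -1-1, -10-, 1--1, 1-0-, 10--
Prime implicants: -010, -1-1, -10-, 1--1, 1-0-, 10--
PI chart (minterm → PIs covering it):
  2 | -010  (sole → essential)
  4 | -10-  (sole → essential)
  5 | -1-1,-10-
  7 | -1-1  (sole → essential)
  8 | 1-0-,10--
  9 | 1--1,1-0-,10--
  10 | -010,10--
  11 | 1--1,10--
  12 | -10-,1-0-
  13 | -1-1,-10-,1--1,1-0-
  15 | -1-1,1--1
Essential prime implicants: -010, -1-1, -10-

3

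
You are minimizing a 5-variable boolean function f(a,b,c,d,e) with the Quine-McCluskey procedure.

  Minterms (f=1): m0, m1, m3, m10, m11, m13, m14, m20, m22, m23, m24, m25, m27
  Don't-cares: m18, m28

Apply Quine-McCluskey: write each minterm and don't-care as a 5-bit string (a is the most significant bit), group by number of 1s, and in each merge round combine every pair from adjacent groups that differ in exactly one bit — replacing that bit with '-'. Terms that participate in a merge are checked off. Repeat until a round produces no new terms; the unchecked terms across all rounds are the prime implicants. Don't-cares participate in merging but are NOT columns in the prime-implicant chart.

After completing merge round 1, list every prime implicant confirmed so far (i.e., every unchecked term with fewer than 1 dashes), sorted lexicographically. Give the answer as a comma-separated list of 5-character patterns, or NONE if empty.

[col 0] 00000*, 00001*, 00011*, 01010*, 01011*, 01101, 01110*, 10010*, 10100*, 10110*, 10111*, 11000*, 11001*, 11011*, 11100*
[col 1] -1011, 0-011, 000-1, 0000-, 01-10, 0101-, 1-100, 10-10, 101-0, 1011-, 11-00, 110-1, 1100-
Prime implicants: -1011, 0-011, 000-1, 0000-, 01-10, 0101-, 01101, 1-100, 10-10, 101-0, 1011-, 11-00, 110-1, 1100-

01101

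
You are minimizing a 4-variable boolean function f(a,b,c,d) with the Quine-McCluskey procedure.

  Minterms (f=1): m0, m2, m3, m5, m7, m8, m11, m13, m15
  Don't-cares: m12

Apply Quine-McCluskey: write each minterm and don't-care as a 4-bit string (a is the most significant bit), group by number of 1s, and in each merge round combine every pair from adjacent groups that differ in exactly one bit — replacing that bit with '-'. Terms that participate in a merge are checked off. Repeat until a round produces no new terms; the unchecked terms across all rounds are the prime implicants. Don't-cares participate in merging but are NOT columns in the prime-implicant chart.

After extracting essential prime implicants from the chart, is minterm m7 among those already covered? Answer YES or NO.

YES

Round 0: 0000✓ 0010✓ 0011✓ 0101✓ 0111✓ 1000✓ 1011✓ 1100✓ 1101✓ 1111✓
Round 1: -000 -011✓ -101✓ -111✓ 0-11✓ 00-0 001- 01-1✓ 1-00 1-11✓ 11-1✓ 110-
Round 2: --11 -1-1
PIs = {--11, -000, -1-1, 00-0, 001-, 1-00, 110-}
Coverage chart:
  m0: -000,00-0
  m2: 00-0,001-
  m3: --11,001-
  m5: -1-1 ←essential
  m7: --11,-1-1
  m8: -000,1-00
  m11: --11 ←essential
  m13: -1-1,110-
  m15: --11,-1-1
Essential: --11, -1-1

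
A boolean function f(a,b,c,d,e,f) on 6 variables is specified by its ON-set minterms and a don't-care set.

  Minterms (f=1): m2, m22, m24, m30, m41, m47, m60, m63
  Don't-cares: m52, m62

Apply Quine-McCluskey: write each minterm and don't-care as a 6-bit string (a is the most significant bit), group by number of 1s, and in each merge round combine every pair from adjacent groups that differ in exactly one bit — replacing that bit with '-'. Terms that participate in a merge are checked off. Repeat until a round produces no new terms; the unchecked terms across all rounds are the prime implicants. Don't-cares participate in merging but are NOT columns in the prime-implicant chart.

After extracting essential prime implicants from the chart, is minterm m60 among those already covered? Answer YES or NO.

NO

[col 0] 000010, 010110*, 011000, 011110*, 101001, 101111*, 110100*, 111100*, 111110*, 111111*
[col 1] -11110, 01-110, 1-1111, 11-100, 1111-0, 11111-
Prime implicants: -11110, 000010, 01-110, 011000, 1-1111, 101001, 11-100, 1111-0, 11111-
PI chart (minterm → PIs covering it):
  2 | 000010  (sole → essential)
  22 | 01-110  (sole → essential)
  24 | 011000  (sole → essential)
  30 | -11110,01-110
  41 | 101001  (sole → essential)
  47 | 1-1111  (sole → essential)
  60 | 11-100,1111-0
  63 | 1-1111,11111-
Essential prime implicants: 000010, 01-110, 011000, 1-1111, 101001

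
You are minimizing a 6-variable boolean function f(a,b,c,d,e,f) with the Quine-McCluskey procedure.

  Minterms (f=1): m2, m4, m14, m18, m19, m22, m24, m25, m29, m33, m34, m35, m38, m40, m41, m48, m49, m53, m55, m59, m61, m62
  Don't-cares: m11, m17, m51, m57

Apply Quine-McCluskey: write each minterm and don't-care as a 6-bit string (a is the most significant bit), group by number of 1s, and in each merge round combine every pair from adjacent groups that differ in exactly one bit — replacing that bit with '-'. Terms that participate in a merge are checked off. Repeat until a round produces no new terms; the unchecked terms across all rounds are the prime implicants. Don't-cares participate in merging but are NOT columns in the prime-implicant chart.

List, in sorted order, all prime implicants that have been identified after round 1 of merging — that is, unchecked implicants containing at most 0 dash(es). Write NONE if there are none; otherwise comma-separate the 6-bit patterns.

000100, 001011, 001110, 111110

Round 0: 000010✓ 000100 001011 001110 010001✓ 010010✓ 010011✓ 010110✓ 011000✓ 011001✓ 011101✓ 100001✓ 100010✓ 100011✓ 100110✓ 101000✓ 101001✓ 110000✓ 110001✓ 110011✓ 110101✓ 110111✓ 111001✓ 111011✓ 111101✓ 111110
Round 1: -00010 -10001✓ -10011✓ -11001✓ -11101✓ 0-0010 01-001✓ 010-10 0100-1✓ 01001- 011-01✓ 01100- 1-0001✓ 1-0011✓ 1-1001✓ 10-001✓ 100-10 1000-1✓ 10001- 10100- 11-001✓ 11-011✓ 11-101✓ 110-01✓ 110-11✓ 1100-1✓ 11000- 1101-1✓ 111-01✓ 1110-1✓
Round 2: -1-001 -100-1 -11-01 1--001 1-00-1 11--01 11-0-1 110--1
PIs = {-00010, -1-001, -100-1, -11-01, 0-0010, 000100, 001011, 001110, 010-10, 01001-, 01100-, 1--001, 1-00-1, 100-10, 10001-, 10100-, 11--01, 11-0-1, 110--1, 11000-, 111110}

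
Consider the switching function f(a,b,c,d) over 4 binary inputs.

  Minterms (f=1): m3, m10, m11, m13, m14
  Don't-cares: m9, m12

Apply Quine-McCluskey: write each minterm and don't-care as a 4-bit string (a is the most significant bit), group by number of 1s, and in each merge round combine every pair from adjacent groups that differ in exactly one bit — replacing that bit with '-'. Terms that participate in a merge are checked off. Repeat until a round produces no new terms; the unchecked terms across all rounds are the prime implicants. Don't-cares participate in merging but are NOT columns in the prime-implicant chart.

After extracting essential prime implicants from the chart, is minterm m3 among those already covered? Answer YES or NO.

YES

Round 0: 0011✓ 1001✓ 1010✓ 1011✓ 1100✓ 1101✓ 1110✓
Round 1: -011 1-01 1-10 10-1 101- 11-0 110-
PIs = {-011, 1-01, 1-10, 10-1, 101-, 11-0, 110-}
Coverage chart:
  m3: -011 ←essential
  m10: 1-10,101-
  m11: -011,10-1,101-
  m13: 1-01,110-
  m14: 1-10,11-0
Essential: -011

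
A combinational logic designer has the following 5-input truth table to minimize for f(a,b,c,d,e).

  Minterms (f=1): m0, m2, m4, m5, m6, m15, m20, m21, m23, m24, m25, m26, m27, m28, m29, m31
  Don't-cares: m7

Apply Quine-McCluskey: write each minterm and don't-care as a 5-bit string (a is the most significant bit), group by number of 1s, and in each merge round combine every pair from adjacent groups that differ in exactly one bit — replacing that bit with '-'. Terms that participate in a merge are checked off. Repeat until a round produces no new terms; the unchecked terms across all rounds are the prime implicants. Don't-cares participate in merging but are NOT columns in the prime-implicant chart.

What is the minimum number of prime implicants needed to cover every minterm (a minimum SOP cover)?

5

Round 0: 00000✓ 00010✓ 00100✓ 00101✓ 00110✓ 00111✓ 01111✓ 10100✓ 10101✓ 10111✓ 11000✓ 11001✓ 11010✓ 11011✓ 11100✓ 11101✓ 11111✓
Round 1: -0100✓ -0101✓ -0111✓ -1111✓ 0-111✓ 00-00✓ 00-10✓ 000-0✓ 001-0✓ 001-1✓ 0010-✓ 0011-✓ 1-100✓ 1-101✓ 1-111✓ 101-1✓ 1010-✓ 11-00✓ 11-01✓ 11-11✓ 110-0✓ 110-1✓ 1100-✓ 1101-✓ 111-1✓ 1110-✓
Round 2: --111 -01-1 -010- 00--0 001-- 1-1-1 1-10- 11--1 11-0- 110--
PIs = {--111, -01-1, -010-, 00--0, 001--, 1-1-1, 1-10-, 11--1, 11-0-, 110--}
Coverage chart:
  m0: 00--0 ←essential
  m2: 00--0 ←essential
  m4: -010-,00--0,001--
  m5: -01-1,-010-,001--
  m6: 00--0,001--
  m15: --111 ←essential
  m20: -010-,1-10-
  m21: -01-1,-010-,1-1-1,1-10-
  m23: --111,-01-1,1-1-1
  m24: 11-0-,110--
  m25: 11--1,11-0-,110--
  m26: 110-- ←essential
  m27: 11--1,110--
  m28: 1-10-,11-0-
  m29: 1-1-1,1-10-,11--1,11-0-
  m31: --111,1-1-1,11--1
Essential: --111, 00--0, 110--
Petrick residual → -01-1, 1-10-
Min cover (5 terms): cde + b'ce + a'b'e' + acd' + abc'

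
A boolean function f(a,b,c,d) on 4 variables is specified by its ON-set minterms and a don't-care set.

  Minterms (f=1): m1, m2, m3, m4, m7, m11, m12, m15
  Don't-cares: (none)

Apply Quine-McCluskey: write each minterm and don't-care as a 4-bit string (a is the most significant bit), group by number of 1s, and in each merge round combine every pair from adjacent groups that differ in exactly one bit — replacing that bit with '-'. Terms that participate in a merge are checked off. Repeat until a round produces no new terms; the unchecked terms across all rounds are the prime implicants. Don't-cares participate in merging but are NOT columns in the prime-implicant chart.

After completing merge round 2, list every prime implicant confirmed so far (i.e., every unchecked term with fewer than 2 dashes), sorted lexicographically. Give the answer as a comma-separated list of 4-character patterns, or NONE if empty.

-100, 00-1, 001-

size-2^0 implicants → 0001(✓)  0010(✓)  0011(✓)  0100(✓)  0111(✓)  1011(✓)  1100(✓)  1111(✓)
size-2^1 implicants → -011(✓)  -100  -111(✓)  0-11(✓)  00-1  001-  1-11(✓)
size-2^2 implicants → --11
Unchecked terms (primes): --11, -100, 00-1, 001-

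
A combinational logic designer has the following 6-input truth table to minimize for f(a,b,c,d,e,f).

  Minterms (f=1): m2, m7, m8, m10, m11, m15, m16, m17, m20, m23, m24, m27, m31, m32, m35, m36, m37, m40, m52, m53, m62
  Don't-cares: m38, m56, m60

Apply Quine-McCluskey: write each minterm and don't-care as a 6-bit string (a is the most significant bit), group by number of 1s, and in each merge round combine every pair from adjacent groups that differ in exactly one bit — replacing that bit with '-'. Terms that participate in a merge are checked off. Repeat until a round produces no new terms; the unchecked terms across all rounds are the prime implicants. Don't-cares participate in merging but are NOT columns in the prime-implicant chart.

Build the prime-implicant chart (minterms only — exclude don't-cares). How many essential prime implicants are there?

[col 0] 000010*, 000111*, 001000*, 001010*, 001011*, 001111*, 010000*, 010001*, 010100*, 010111*, 011000*, 011011*, 011111*, 100000*, 100011, 100100*, 100101*, 100110*, 101000*, 110100*, 110101*, 111000*, 111100*, 111110*
[col 1] -01000*, -10100, -11000*, 0-0111*, 0-1000*, 0-1011*, 0-1111*, 00-010, 00-111*, 001-11*, 0010-0, 00101-, 01-000, 01-111*, 010-00, 01000-, 011-11*, 1-0100*, 1-0101*, 1-1000*, 10-000, 100-00, 1001-0, 10010-*, 11-100, 11010-*, 111-00, 1111-0
[col 2] --1000, 0--111, 0-1-11, 1-010-
Prime implicants: --1000, -10100, 0--111, 0-1-11, 00-010, 0010-0, 00101-, 01-000, 010-00, 01000-, 1-010-, 10-000, 100-00, 100011, 1001-0, 11-100, 111-00, 1111-0
PI chart (minterm → PIs covering it):
  2 | 00-010  (sole → essential)
  7 | 0--111  (sole → essential)
  8 | --1000,0010-0
  10 | 00-010,0010-0,00101-
  11 | 0-1-11,00101-
  15 | 0--111,0-1-11
  16 | 01-000,010-00,01000-
  17 | 01000-  (sole → essential)
  20 | -10100,010-00
  23 | 0--111  (sole → essential)
  24 | --1000,01-000
  27 | 0-1-11  (sole → essential)
  31 | 0--111,0-1-11
  32 | 10-000,100-00
  35 | 100011  (sole → essential)
  36 | 1-010-,100-00,1001-0
  37 | 1-010-  (sole → essential)
  40 | --1000,10-000
  52 | -10100,1-010-,11-100
  53 | 1-010-  (sole → essential)
  62 | 1111-0  (sole → essential)
Essential prime implicants: 0--111, 0-1-11, 00-010, 01000-, 1-010-, 100011, 1111-0

7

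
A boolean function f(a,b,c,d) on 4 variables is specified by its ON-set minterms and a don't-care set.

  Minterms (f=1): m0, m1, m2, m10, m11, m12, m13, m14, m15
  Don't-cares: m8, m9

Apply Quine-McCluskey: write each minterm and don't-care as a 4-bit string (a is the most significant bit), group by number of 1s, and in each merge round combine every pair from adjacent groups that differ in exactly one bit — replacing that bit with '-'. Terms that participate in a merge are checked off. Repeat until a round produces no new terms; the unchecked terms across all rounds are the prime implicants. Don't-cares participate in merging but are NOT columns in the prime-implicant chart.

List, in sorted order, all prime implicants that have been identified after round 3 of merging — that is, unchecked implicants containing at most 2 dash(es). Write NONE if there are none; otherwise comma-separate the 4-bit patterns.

-0-0, -00-

Round 0: 0000✓ 0001✓ 0010✓ 1000✓ 1001✓ 1010✓ 1011✓ 1100✓ 1101✓ 1110✓ 1111✓
Round 1: -000✓ -001✓ -010✓ 00-0✓ 000-✓ 1-00✓ 1-01✓ 1-10✓ 1-11✓ 10-0✓ 10-1✓ 100-✓ 101-✓ 11-0✓ 11-1✓ 110-✓ 111-✓
Round 2: -0-0 -00- 1--0✓ 1--1✓ 1-0-✓ 1-1-✓ 10--✓ 11--✓
Round 3: 1---
PIs = {-0-0, -00-, 1---}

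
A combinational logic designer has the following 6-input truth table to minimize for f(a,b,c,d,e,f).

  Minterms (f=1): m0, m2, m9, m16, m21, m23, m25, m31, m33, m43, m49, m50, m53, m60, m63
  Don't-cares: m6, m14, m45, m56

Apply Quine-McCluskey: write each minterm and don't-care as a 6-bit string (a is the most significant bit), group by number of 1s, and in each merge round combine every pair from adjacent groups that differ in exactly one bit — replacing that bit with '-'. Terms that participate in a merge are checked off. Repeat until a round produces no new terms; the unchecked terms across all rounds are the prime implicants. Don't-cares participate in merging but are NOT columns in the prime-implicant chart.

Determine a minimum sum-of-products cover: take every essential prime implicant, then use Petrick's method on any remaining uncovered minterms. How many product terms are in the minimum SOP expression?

[col 0] 000000*, 000010*, 000110*, 001001*, 001110*, 010000*, 010101*, 010111*, 011001*, 011111*, 100001*, 101011, 101101, 110001*, 110010, 110101*, 111000*, 111100*, 111111*
[col 1] -10101, -11111, 0-0000, 0-1001, 00-110, 000-10, 0000-0, 01-111, 0101-1, 1-0001, 110-01, 111-00
Prime implicants: -10101, -11111, 0-0000, 0-1001, 00-110, 000-10, 0000-0, 01-111, 0101-1, 1-0001, 101011, 101101, 110-01, 110010, 111-00
PI chart (minterm → PIs covering it):
  0 | 0-0000,0000-0
  2 | 000-10,0000-0
  9 | 0-1001  (sole → essential)
  16 | 0-0000  (sole → essential)
  21 | -10101,0101-1
  23 | 01-111,0101-1
  25 | 0-1001  (sole → essential)
  31 | -11111,01-111
  33 | 1-0001  (sole → essential)
  43 | 101011  (sole → essential)
  49 | 1-0001,110-01
  50 | 110010  (sole → essential)
  53 | -10101,110-01
  60 | 111-00  (sole → essential)
  63 | -11111  (sole → essential)
Essential prime implicants: -11111, 0-0000, 0-1001, 1-0001, 101011, 110010, 111-00
Petrick residual → -10101, 000-10, 01-111
Minimum SOP uses 10 PIs: bc'de'f + bcdef + a'c'd'e'f' + a'cd'e'f + a'b'c'ef' + a'bdef + ac'd'e'f + ab'cd'ef + abc'd'ef' + abce'f'

10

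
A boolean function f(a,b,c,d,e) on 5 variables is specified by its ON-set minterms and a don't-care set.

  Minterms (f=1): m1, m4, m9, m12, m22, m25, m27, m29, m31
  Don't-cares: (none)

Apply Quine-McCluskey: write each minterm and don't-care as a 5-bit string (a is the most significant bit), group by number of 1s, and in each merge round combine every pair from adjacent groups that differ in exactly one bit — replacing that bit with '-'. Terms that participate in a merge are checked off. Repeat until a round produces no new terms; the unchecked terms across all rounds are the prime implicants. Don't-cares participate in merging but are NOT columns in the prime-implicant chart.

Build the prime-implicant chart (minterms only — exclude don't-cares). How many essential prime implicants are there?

4

[col 0] 00001*, 00100*, 01001*, 01100*, 10110, 11001*, 11011*, 11101*, 11111*
[col 1] -1001, 0-001, 0-100, 11-01*, 11-11*, 110-1*, 111-1*
[col 2] 11--1
Prime implicants: -1001, 0-001, 0-100, 10110, 11--1
PI chart (minterm → PIs covering it):
  1 | 0-001  (sole → essential)
  4 | 0-100  (sole → essential)
  9 | -1001,0-001
  12 | 0-100  (sole → essential)
  22 | 10110  (sole → essential)
  25 | -1001,11--1
  27 | 11--1  (sole → essential)
  29 | 11--1  (sole → essential)
  31 | 11--1  (sole → essential)
Essential prime implicants: 0-001, 0-100, 10110, 11--1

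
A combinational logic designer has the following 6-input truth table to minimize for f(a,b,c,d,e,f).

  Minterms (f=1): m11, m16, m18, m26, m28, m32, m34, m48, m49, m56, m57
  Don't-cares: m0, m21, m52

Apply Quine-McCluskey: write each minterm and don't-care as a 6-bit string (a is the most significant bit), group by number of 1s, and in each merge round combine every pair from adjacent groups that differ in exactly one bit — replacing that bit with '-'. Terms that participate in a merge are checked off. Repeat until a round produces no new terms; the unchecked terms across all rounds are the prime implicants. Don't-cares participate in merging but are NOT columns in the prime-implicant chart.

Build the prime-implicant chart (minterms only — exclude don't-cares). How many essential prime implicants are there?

[col 0] 000000*, 001011, 010000*, 010010*, 010101, 011010*, 011100, 100000*, 100010*, 110000*, 110001*, 110100*, 111000*, 111001*
[col 1] -00000*, -10000*, 0-0000*, 01-010, 0100-0, 1-0000*, 1000-0, 11-000*, 11-001*, 110-00, 11000-*, 11100-*
[col 2] --0000, 11-00-
Prime implicants: --0000, 001011, 01-010, 0100-0, 010101, 011100, 1000-0, 11-00-, 110-00
PI chart (minterm → PIs covering it):
  11 | 001011  (sole → essential)
  16 | --0000,0100-0
  18 | 01-010,0100-0
  26 | 01-010  (sole → essential)
  28 | 011100  (sole → essential)
  32 | --0000,1000-0
  34 | 1000-0  (sole → essential)
  48 | --0000,11-00-,110-00
  49 | 11-00-  (sole → essential)
  56 | 11-00-  (sole → essential)
  57 | 11-00-  (sole → essential)
Essential prime implicants: 001011, 01-010, 011100, 1000-0, 11-00-

5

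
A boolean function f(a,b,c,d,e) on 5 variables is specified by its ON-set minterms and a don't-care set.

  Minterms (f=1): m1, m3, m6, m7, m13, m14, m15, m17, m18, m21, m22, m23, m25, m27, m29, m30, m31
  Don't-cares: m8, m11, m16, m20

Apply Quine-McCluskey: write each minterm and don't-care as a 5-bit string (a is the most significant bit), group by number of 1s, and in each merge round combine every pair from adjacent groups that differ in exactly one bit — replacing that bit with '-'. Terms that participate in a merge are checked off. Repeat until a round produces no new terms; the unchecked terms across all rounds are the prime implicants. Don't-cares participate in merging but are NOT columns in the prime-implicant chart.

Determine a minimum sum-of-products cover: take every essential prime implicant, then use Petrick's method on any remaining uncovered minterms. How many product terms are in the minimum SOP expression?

6

[col 0] 00001*, 00011*, 00110*, 00111*, 01000, 01011*, 01101*, 01110*, 01111*, 10000*, 10001*, 10010*, 10100*, 10101*, 10110*, 10111*, 11001*, 11011*, 11101*, 11110*, 11111*
[col 1] -0001, -0110*, -0111*, -1011*, -1101*, -1110*, -1111*, 0-011*, 0-110*, 0-111*, 00-11*, 000-1, 0011-*, 01-11*, 011-1*, 0111-*, 1-001*, 1-101*, 1-110*, 1-111*, 10-00*, 10-01*, 10-10*, 100-0*, 1000-*, 101-0*, 101-1*, 1010-*, 1011-*, 11-01*, 11-11*, 110-1*, 111-1*, 1111-*
[col 2] --110*, --111*, -011-*, -1-11, -11-1, -111-*, 0--11, 0-11-*, 1--01, 1-1-1, 1-11-*, 10--0, 10-0-, 101--, 11--1
[col 3] --11-
Prime implicants: --11-, -0001, -1-11, -11-1, 0--11, 000-1, 01000, 1--01, 1-1-1, 10--0, 10-0-, 101--, 11--1
PI chart (minterm → PIs covering it):
  1 | -0001,000-1
  3 | 0--11,000-1
  6 | --11-  (sole → essential)
  7 | --11-,0--11
  13 | -11-1  (sole → essential)
  14 | --11-  (sole → essential)
  15 | --11-,-1-11,-11-1,0--11
  17 | -0001,1--01,10-0-
  18 | 10--0  (sole → essential)
  21 | 1--01,1-1-1,10-0-,101--
  22 | --11-,10--0,101--
  23 | --11-,1-1-1,101--
  25 | 1--01,11--1
  27 | -1-11,11--1
  29 | -11-1,1--01,1-1-1,11--1
  30 | --11-  (sole → essential)
  31 | --11-,-1-11,-11-1,1-1-1,11--1
Essential prime implicants: --11-, -11-1, 10--0
Petrick residual → -1-11, 000-1, 1--01
Minimum SOP uses 6 PIs: cd + bde + bce + a'b'c'e + ad'e + ab'e'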